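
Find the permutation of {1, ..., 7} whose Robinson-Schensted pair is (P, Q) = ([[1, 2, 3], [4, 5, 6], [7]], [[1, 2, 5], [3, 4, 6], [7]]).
4 5 1 2 7 6 3

Reverse the RSK construction: for i from n down to 1, find the cell of Q containing i, remove the entry at that cell from P, and reverse-bump it up through P; the value ejected from row 1 is w(i).

Step i=7: Q has 7 at row 3, column 1; remove 7 from row 3 of P and reverse-bump: 7 enters row 2 and ejects 6; 6 enters row 1 and ejects 3. So w(7) = 3. P is now [[1, 2, 6], [4, 5, 7]].
Step i=6: Q has 6 at row 2, column 3; remove 7 from row 2 of P and reverse-bump: 7 enters row 1 and ejects 6. So w(6) = 6. P is now [[1, 2, 7], [4, 5]].
Step i=5: Q has 5 at row 1, column 3; remove that cell from P, ejecting 7. So w(5) = 7. P is now [[1, 2], [4, 5]].
Step i=4: Q has 4 at row 2, column 2; remove 5 from row 2 of P and reverse-bump: 5 enters row 1 and ejects 2. So w(4) = 2. P is now [[1, 5], [4]].
Step i=3: Q has 3 at row 2, column 1; remove 4 from row 2 of P and reverse-bump: 4 enters row 1 and ejects 1. So w(3) = 1. P is now [[4, 5]].
Step i=2: Q has 2 at row 1, column 2; remove that cell from P, ejecting 5. So w(2) = 5. P is now [[4]].
Step i=1: Q has 1 at row 1, column 1; remove that cell from P, ejecting 4. So w(1) = 4. P is now [].

So w = 4 5 1 2 7 6 3.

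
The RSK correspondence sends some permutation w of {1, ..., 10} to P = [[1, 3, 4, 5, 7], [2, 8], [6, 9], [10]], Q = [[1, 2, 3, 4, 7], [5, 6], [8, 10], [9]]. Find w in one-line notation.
2 3 6 10 4 5 9 8 1 7

Reverse the RSK construction: for i from n down to 1, find the cell of Q containing i, remove the entry at that cell from P, and reverse-bump it up through P; the value ejected from row 1 is w(i).

Step i=10: Q has 10 at row 3, column 2; remove 9 from row 3 of P and reverse-bump: 9 enters row 2 and ejects 8; 8 enters row 1 and ejects 7. So w(10) = 7. P is now [[1, 3, 4, 5, 8], [2, 9], [6], [10]].
Step i=9: Q has 9 at row 4, column 1; remove 10 from row 4 of P and reverse-bump: 10 enters row 3 and ejects 6; 6 enters row 2 and ejects 2; 2 enters row 1 and ejects 1. So w(9) = 1. P is now [[2, 3, 4, 5, 8], [6, 9], [10]].
Step i=8: Q has 8 at row 3, column 1; remove 10 from row 3 of P and reverse-bump: 10 enters row 2 and ejects 9; 9 enters row 1 and ejects 8. So w(8) = 8. P is now [[2, 3, 4, 5, 9], [6, 10]].
Step i=7: Q has 7 at row 1, column 5; remove that cell from P, ejecting 9. So w(7) = 9. P is now [[2, 3, 4, 5], [6, 10]].
Step i=6: Q has 6 at row 2, column 2; remove 10 from row 2 of P and reverse-bump: 10 enters row 1 and ejects 5. So w(6) = 5. P is now [[2, 3, 4, 10], [6]].
Step i=5: Q has 5 at row 2, column 1; remove 6 from row 2 of P and reverse-bump: 6 enters row 1 and ejects 4. So w(5) = 4. P is now [[2, 3, 6, 10]].
Step i=4: Q has 4 at row 1, column 4; remove that cell from P, ejecting 10. So w(4) = 10. P is now [[2, 3, 6]].
Step i=3: Q has 3 at row 1, column 3; remove that cell from P, ejecting 6. So w(3) = 6. P is now [[2, 3]].
Step i=2: Q has 2 at row 1, column 2; remove that cell from P, ejecting 3. So w(2) = 3. P is now [[2]].
Step i=1: Q has 1 at row 1, column 1; remove that cell from P, ejecting 2. So w(1) = 2. P is now [].

So w = 2 3 6 10 4 5 9 8 1 7.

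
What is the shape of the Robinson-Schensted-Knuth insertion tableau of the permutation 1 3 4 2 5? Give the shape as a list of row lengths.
Row-insert each entry into an empty tableau.

After inserting 1: P = [[1]].
After inserting 3: P = [[1, 3]].
After inserting 4: P = [[1, 3, 4]].
After inserting 2: P = [[1, 2, 4], [3]].
After inserting 5: P = [[1, 2, 4, 5], [3]].

The final insertion tableau P = [[1, 2, 4, 5], [3]] has shape [4, 1].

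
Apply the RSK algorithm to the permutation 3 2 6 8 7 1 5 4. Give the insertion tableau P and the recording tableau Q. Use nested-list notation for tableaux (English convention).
Insert each entry of the permutation into P by Schensted row insertion, recording in Q the position of each new cell.

Insert 3: appended to row 1. P = [[3]].
Insert 2: 2 bumps 3 from row 1; 3 starts row 2. P = [[2], [3]].
Insert 6: appended to row 1. P = [[2, 6], [3]].
Insert 8: appended to row 1. P = [[2, 6, 8], [3]].
Insert 7: 7 bumps 8 from row 1; 8 appends to row 2. P = [[2, 6, 7], [3, 8]].
Insert 1: 1 bumps 2 from row 1; 2 bumps 3 from row 2; 3 starts row 3. P = [[1, 6, 7], [2, 8], [3]].
Insert 5: 5 bumps 6 from row 1; 6 bumps 8 from row 2; 8 appends to row 3. P = [[1, 5, 7], [2, 6], [3, 8]].
Insert 4: 4 bumps 5 from row 1; 5 bumps 6 from row 2; 6 bumps 8 from row 3; 8 starts row 4. P = [[1, 4, 7], [2, 5], [3, 6], [8]].

So P = [[1, 4, 7], [2, 5], [3, 6], [8]], Q = [[1, 3, 4], [2, 5], [6, 7], [8]].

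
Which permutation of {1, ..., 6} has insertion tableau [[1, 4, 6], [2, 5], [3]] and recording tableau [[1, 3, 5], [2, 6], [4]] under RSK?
3 2 5 1 6 4

Reverse RSK: for i = n, n-1, ..., 1, locate i in Q, remove the corresponding corner cell from P, and reverse-bump its entry up through P; the value ejected from row 1 is w(i).

So w = 3 2 5 1 6 4.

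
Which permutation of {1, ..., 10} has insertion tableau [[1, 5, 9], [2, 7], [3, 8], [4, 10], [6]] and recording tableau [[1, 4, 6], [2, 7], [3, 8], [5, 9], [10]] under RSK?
6 4 3 8 2 10 9 7 5 1

Reverse the RSK construction: for i from n down to 1, find the cell of Q containing i, remove the entry at that cell from P, and reverse-bump it up through P; the value ejected from row 1 is w(i).

Step i=10: Q has 10 at row 5, column 1; remove 6 from row 5 of P and reverse-bump: 6 enters row 4 and ejects 4; 4 enters row 3 and ejects 3; 3 enters row 2 and ejects 2; 2 enters row 1 and ejects 1. So w(10) = 1. P is now [[2, 5, 9], [3, 7], [4, 8], [6, 10]].
Step i=9: Q has 9 at row 4, column 2; remove 10 from row 4 of P and reverse-bump: 10 enters row 3 and ejects 8; 8 enters row 2 and ejects 7; 7 enters row 1 and ejects 5. So w(9) = 5. P is now [[2, 7, 9], [3, 8], [4, 10], [6]].
Step i=8: Q has 8 at row 3, column 2; remove 10 from row 3 of P and reverse-bump: 10 enters row 2 and ejects 8; 8 enters row 1 and ejects 7. So w(8) = 7. P is now [[2, 8, 9], [3, 10], [4], [6]].
Step i=7: Q has 7 at row 2, column 2; remove 10 from row 2 of P and reverse-bump: 10 enters row 1 and ejects 9. So w(7) = 9. P is now [[2, 8, 10], [3], [4], [6]].
Step i=6: Q has 6 at row 1, column 3; remove that cell from P, ejecting 10. So w(6) = 10. P is now [[2, 8], [3], [4], [6]].
Step i=5: Q has 5 at row 4, column 1; remove 6 from row 4 of P and reverse-bump: 6 enters row 3 and ejects 4; 4 enters row 2 and ejects 3; 3 enters row 1 and ejects 2. So w(5) = 2. P is now [[3, 8], [4], [6]].
Step i=4: Q has 4 at row 1, column 2; remove that cell from P, ejecting 8. So w(4) = 8. P is now [[3], [4], [6]].
Step i=3: Q has 3 at row 3, column 1; remove 6 from row 3 of P and reverse-bump: 6 enters row 2 and ejects 4; 4 enters row 1 and ejects 3. So w(3) = 3. P is now [[4], [6]].
Step i=2: Q has 2 at row 2, column 1; remove 6 from row 2 of P and reverse-bump: 6 enters row 1 and ejects 4. So w(2) = 4. P is now [[6]].
Step i=1: Q has 1 at row 1, column 1; remove that cell from P, ejecting 6. So w(1) = 6. P is now [].

So w = 6 4 3 8 2 10 9 7 5 1.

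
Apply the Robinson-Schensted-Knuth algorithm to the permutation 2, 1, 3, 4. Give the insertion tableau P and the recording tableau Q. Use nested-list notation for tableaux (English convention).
P = [[1, 3, 4], [2]], Q = [[1, 3, 4], [2]]

Insert each entry of the permutation into P by Schensted row insertion, recording in Q the position of each new cell.

Insert 2: appended to row 1. P = [[2]].
Insert 1: 1 bumps 2 from row 1; 2 starts row 2. P = [[1], [2]].
Insert 3: appended to row 1. P = [[1, 3], [2]].
Insert 4: appended to row 1. P = [[1, 3, 4], [2]].

So P = [[1, 3, 4], [2]], Q = [[1, 3, 4], [2]].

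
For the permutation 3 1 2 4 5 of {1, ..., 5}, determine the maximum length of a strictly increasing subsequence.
4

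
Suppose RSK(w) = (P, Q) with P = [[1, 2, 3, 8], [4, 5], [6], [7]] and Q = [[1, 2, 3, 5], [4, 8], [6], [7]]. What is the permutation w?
Reverse RSK: for i = n, n-1, ..., 1, locate i in Q, remove the corresponding corner cell from P, and reverse-bump its entry up through P; the value ejected from row 1 is w(i).

So w = 1 4 7 6 8 5 2 3.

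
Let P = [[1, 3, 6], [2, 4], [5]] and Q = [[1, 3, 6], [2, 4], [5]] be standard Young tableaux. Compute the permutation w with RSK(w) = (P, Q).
Reverse the RSK construction: for i from n down to 1, find the cell of Q containing i, remove the entry at that cell from P, and reverse-bump it up through P; the value ejected from row 1 is w(i).

Step i=6: Q has 6 at row 1, column 3; remove that cell from P, ejecting 6. So w(6) = 6. P is now [[1, 3], [2, 4], [5]].
Step i=5: Q has 5 at row 3, column 1; remove 5 from row 3 of P and reverse-bump: 5 enters row 2 and ejects 4; 4 enters row 1 and ejects 3. So w(5) = 3. P is now [[1, 4], [2, 5]].
Step i=4: Q has 4 at row 2, column 2; remove 5 from row 2 of P and reverse-bump: 5 enters row 1 and ejects 4. So w(4) = 4. P is now [[1, 5], [2]].
Step i=3: Q has 3 at row 1, column 2; remove that cell from P, ejecting 5. So w(3) = 5. P is now [[1], [2]].
Step i=2: Q has 2 at row 2, column 1; remove 2 from row 2 of P and reverse-bump: 2 enters row 1 and ejects 1. So w(2) = 1. P is now [[2]].
Step i=1: Q has 1 at row 1, column 1; remove that cell from P, ejecting 2. So w(1) = 2. P is now [].

So w = 2 1 5 4 3 6.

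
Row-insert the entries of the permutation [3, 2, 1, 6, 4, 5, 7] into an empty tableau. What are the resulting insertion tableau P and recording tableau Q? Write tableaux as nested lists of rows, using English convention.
Insert each entry of the permutation into P by Schensted row insertion, recording in Q the position of each new cell.

Insert 3: appended to row 1. P = [[3]].
Insert 2: 2 bumps 3 from row 1; 3 starts row 2. P = [[2], [3]].
Insert 1: 1 bumps 2 from row 1; 2 bumps 3 from row 2; 3 starts row 3. P = [[1], [2], [3]].
Insert 6: appended to row 1. P = [[1, 6], [2], [3]].
Insert 4: 4 bumps 6 from row 1; 6 appends to row 2. P = [[1, 4], [2, 6], [3]].
Insert 5: appended to row 1. P = [[1, 4, 5], [2, 6], [3]].
Insert 7: appended to row 1. P = [[1, 4, 5, 7], [2, 6], [3]].

So P = [[1, 4, 5, 7], [2, 6], [3]], Q = [[1, 4, 6, 7], [2, 5], [3]].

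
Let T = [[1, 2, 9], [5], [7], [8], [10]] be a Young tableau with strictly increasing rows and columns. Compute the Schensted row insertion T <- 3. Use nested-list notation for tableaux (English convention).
In row 1, 3 replaces 9 (the leftmost entry greater than 3); 9 is bumped to row 2. 9 is appended to row 2. The new tableau is [[1, 2, 3], [5, 9], [7], [8], [10]].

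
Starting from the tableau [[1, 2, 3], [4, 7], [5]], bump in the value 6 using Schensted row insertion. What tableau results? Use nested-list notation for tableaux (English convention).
[[1, 2, 3, 6], [4, 7], [5]]

6 is larger than every entry of row 1, so it is appended to row 1. The new tableau is [[1, 2, 3, 6], [4, 7], [5]].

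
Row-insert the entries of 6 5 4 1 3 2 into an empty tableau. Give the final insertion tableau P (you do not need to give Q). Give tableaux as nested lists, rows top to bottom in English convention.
Insert 6: appended to row 1. P = [[6]].
Insert 5: 5 bumps 6 from row 1; 6 starts row 2. P = [[5], [6]].
Insert 4: 4 bumps 5 from row 1; 5 bumps 6 from row 2; 6 starts row 3. P = [[4], [5], [6]].
Insert 1: 1 bumps 4 from row 1; 4 bumps 5 from row 2; 5 bumps 6 from row 3; 6 starts row 4. P = [[1], [4], [5], [6]].
Insert 3: appended to row 1. P = [[1, 3], [4], [5], [6]].
Insert 2: 2 bumps 3 from row 1; 3 bumps 4 from row 2; 4 bumps 5 from row 3; 5 bumps 6 from row 4; 6 starts row 5. P = [[1, 2], [3], [4], [5], [6]].

So P = [[1, 2], [3], [4], [5], [6]].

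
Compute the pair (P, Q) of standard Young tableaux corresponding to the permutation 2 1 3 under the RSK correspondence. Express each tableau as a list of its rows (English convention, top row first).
Insert each entry of the permutation into P by Schensted row insertion, recording in Q the position of each new cell.

After inserting 2: P = [[2]].
After inserting 1: P = [[1], [2]].
After inserting 3: P = [[1, 3], [2]].

So P = [[1, 3], [2]], Q = [[1, 3], [2]].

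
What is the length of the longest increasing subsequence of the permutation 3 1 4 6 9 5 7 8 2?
5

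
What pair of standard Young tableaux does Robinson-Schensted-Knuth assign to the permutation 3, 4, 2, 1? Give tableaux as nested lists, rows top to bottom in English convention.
P = [[1, 4], [2], [3]], Q = [[1, 2], [3], [4]]

Insert each entry of the permutation into P by Schensted row insertion, recording in Q the position of each new cell.

Insert 3: appended to row 1. P = [[3]].
Insert 4: appended to row 1. P = [[3, 4]].
Insert 2: 2 bumps 3 from row 1; 3 starts row 2. P = [[2, 4], [3]].
Insert 1: 1 bumps 2 from row 1; 2 bumps 3 from row 2; 3 starts row 3. P = [[1, 4], [2], [3]].

So P = [[1, 4], [2], [3]], Q = [[1, 2], [3], [4]].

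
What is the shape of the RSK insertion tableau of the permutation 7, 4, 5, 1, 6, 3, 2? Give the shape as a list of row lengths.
[3, 2, 1, 1]

Row-insert each entry into an empty tableau.

After inserting 7: P = [[7]].
After inserting 4: P = [[4], [7]].
After inserting 5: P = [[4, 5], [7]].
After inserting 1: P = [[1, 5], [4], [7]].
After inserting 6: P = [[1, 5, 6], [4], [7]].
After inserting 3: P = [[1, 3, 6], [4, 5], [7]].
After inserting 2: P = [[1, 2, 6], [3, 5], [4], [7]].

The final insertion tableau P = [[1, 2, 6], [3, 5], [4], [7]] has shape [3, 2, 1, 1].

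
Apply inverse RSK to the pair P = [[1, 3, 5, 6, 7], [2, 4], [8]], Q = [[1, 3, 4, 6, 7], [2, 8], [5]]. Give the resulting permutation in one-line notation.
8 2 4 5 1 6 7 3

Reverse the RSK construction: for i from n down to 1, find the cell of Q containing i, remove the entry at that cell from P, and reverse-bump it up through P; the value ejected from row 1 is w(i).

Step i=8: Q has 8 at row 2, column 2; remove 4 from row 2 of P and reverse-bump: 4 enters row 1 and ejects 3. So w(8) = 3. P is now [[1, 4, 5, 6, 7], [2], [8]].
Step i=7: Q has 7 at row 1, column 5; remove that cell from P, ejecting 7. So w(7) = 7. P is now [[1, 4, 5, 6], [2], [8]].
Step i=6: Q has 6 at row 1, column 4; remove that cell from P, ejecting 6. So w(6) = 6. P is now [[1, 4, 5], [2], [8]].
Step i=5: Q has 5 at row 3, column 1; remove 8 from row 3 of P and reverse-bump: 8 enters row 2 and ejects 2; 2 enters row 1 and ejects 1. So w(5) = 1. P is now [[2, 4, 5], [8]].
Step i=4: Q has 4 at row 1, column 3; remove that cell from P, ejecting 5. So w(4) = 5. P is now [[2, 4], [8]].
Step i=3: Q has 3 at row 1, column 2; remove that cell from P, ejecting 4. So w(3) = 4. P is now [[2], [8]].
Step i=2: Q has 2 at row 2, column 1; remove 8 from row 2 of P and reverse-bump: 8 enters row 1 and ejects 2. So w(2) = 2. P is now [[8]].
Step i=1: Q has 1 at row 1, column 1; remove that cell from P, ejecting 8. So w(1) = 8. P is now [].

So w = 8 2 4 5 1 6 7 3.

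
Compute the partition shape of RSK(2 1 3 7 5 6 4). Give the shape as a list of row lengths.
[4, 2, 1]

Row-insert each entry into an empty tableau.

After inserting 2: P = [[2]].
After inserting 1: P = [[1], [2]].
After inserting 3: P = [[1, 3], [2]].
After inserting 7: P = [[1, 3, 7], [2]].
After inserting 5: P = [[1, 3, 5], [2, 7]].
After inserting 6: P = [[1, 3, 5, 6], [2, 7]].
After inserting 4: P = [[1, 3, 4, 6], [2, 5], [7]].

The final insertion tableau P = [[1, 3, 4, 6], [2, 5], [7]] has shape [4, 2, 1].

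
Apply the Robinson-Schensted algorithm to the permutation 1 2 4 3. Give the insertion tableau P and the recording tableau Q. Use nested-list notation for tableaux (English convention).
P = [[1, 2, 3], [4]], Q = [[1, 2, 3], [4]]

Insert each entry of the permutation into P by Schensted row insertion, recording in Q the position of each new cell.

Insert 1: appended to row 1. P = [[1]], Q = [[1]].
Insert 2: appended to row 1. P = [[1, 2]], Q = [[1, 2]].
Insert 4: appended to row 1. P = [[1, 2, 4]], Q = [[1, 2, 3]].
Insert 3: 3 bumps 4 from row 1; 4 starts row 2. P = [[1, 2, 3], [4]], Q = [[1, 2, 3], [4]].

So P = [[1, 2, 3], [4]], Q = [[1, 2, 3], [4]].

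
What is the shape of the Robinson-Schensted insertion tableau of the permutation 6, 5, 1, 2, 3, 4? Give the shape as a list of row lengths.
Row-insert each entry into an empty tableau.

After inserting 6: P = [[6]].
After inserting 5: P = [[5], [6]].
After inserting 1: P = [[1], [5], [6]].
After inserting 2: P = [[1, 2], [5], [6]].
After inserting 3: P = [[1, 2, 3], [5], [6]].
After inserting 4: P = [[1, 2, 3, 4], [5], [6]].

The final insertion tableau P = [[1, 2, 3, 4], [5], [6]] has shape [4, 1, 1].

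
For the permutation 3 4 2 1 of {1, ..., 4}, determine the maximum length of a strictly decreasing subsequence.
3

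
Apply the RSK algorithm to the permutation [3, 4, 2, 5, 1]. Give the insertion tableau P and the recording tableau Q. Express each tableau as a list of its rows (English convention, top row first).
Insert each entry of the permutation into P by Schensted row insertion, recording in Q the position of each new cell.

Insert 3: appended to row 1. P = [[3]].
Insert 4: appended to row 1. P = [[3, 4]].
Insert 2: 2 bumps 3 from row 1; 3 starts row 2. P = [[2, 4], [3]].
Insert 5: appended to row 1. P = [[2, 4, 5], [3]].
Insert 1: 1 bumps 2 from row 1; 2 bumps 3 from row 2; 3 starts row 3. P = [[1, 4, 5], [2], [3]].

So P = [[1, 4, 5], [2], [3]], Q = [[1, 2, 4], [3], [5]].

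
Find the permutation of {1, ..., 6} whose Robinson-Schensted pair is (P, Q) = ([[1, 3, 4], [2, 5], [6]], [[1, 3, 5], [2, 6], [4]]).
6 2 3 1 5 4

Reverse the RSK construction: for i from n down to 1, find the cell of Q containing i, remove the entry at that cell from P, and reverse-bump it up through P; the value ejected from row 1 is w(i).

Step i=6: Q has 6 at row 2, column 2; remove 5 from row 2 of P and reverse-bump: 5 enters row 1 and ejects 4. So w(6) = 4. P is now [[1, 3, 5], [2], [6]].
Step i=5: Q has 5 at row 1, column 3; remove that cell from P, ejecting 5. So w(5) = 5. P is now [[1, 3], [2], [6]].
Step i=4: Q has 4 at row 3, column 1; remove 6 from row 3 of P and reverse-bump: 6 enters row 2 and ejects 2; 2 enters row 1 and ejects 1. So w(4) = 1. P is now [[2, 3], [6]].
Step i=3: Q has 3 at row 1, column 2; remove that cell from P, ejecting 3. So w(3) = 3. P is now [[2], [6]].
Step i=2: Q has 2 at row 2, column 1; remove 6 from row 2 of P and reverse-bump: 6 enters row 1 and ejects 2. So w(2) = 2. P is now [[6]].
Step i=1: Q has 1 at row 1, column 1; remove that cell from P, ejecting 6. So w(1) = 6. P is now [].

So w = 6 2 3 1 5 4.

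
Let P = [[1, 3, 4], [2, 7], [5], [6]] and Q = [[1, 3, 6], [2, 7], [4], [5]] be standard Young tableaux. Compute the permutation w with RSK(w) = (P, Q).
Reverse the RSK construction: for i from n down to 1, find the cell of Q containing i, remove the entry at that cell from P, and reverse-bump it up through P; the value ejected from row 1 is w(i).

Step i=7: Q has 7 at row 2, column 2; remove 7 from row 2 of P and reverse-bump: 7 enters row 1 and ejects 4. So w(7) = 4. P is now [[1, 3, 7], [2], [5], [6]].
Step i=6: Q has 6 at row 1, column 3; remove that cell from P, ejecting 7. So w(6) = 7. P is now [[1, 3], [2], [5], [6]].
Step i=5: Q has 5 at row 4, column 1; remove 6 from row 4 of P and reverse-bump: 6 enters row 3 and ejects 5; 5 enters row 2 and ejects 2; 2 enters row 1 and ejects 1. So w(5) = 1. P is now [[2, 3], [5], [6]].
Step i=4: Q has 4 at row 3, column 1; remove 6 from row 3 of P and reverse-bump: 6 enters row 2 and ejects 5; 5 enters row 1 and ejects 3. So w(4) = 3. P is now [[2, 5], [6]].
Step i=3: Q has 3 at row 1, column 2; remove that cell from P, ejecting 5. So w(3) = 5. P is now [[2], [6]].
Step i=2: Q has 2 at row 2, column 1; remove 6 from row 2 of P and reverse-bump: 6 enters row 1 and ejects 2. So w(2) = 2. P is now [[6]].
Step i=1: Q has 1 at row 1, column 1; remove that cell from P, ejecting 6. So w(1) = 6. P is now [].

So w = 6 2 5 3 1 7 4.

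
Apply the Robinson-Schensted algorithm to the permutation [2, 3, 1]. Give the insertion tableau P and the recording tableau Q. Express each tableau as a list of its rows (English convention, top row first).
Insert each entry of the permutation into P by Schensted row insertion, recording in Q the position of each new cell.

Insert 2: appended to row 1. P = [[2]].
Insert 3: appended to row 1. P = [[2, 3]].
Insert 1: 1 bumps 2 from row 1; 2 starts row 2. P = [[1, 3], [2]].

So P = [[1, 3], [2]], Q = [[1, 2], [3]].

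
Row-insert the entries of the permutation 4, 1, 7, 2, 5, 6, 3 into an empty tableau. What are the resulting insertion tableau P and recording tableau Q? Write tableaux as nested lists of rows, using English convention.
Insert each entry of the permutation into P by Schensted row insertion, recording in Q the position of each new cell.

Insert 4: appended to row 1. P = [[4]].
Insert 1: 1 bumps 4 from row 1; 4 starts row 2. P = [[1], [4]].
Insert 7: appended to row 1. P = [[1, 7], [4]].
Insert 2: 2 bumps 7 from row 1; 7 appends to row 2. P = [[1, 2], [4, 7]].
Insert 5: appended to row 1. P = [[1, 2, 5], [4, 7]].
Insert 6: appended to row 1. P = [[1, 2, 5, 6], [4, 7]].
Insert 3: 3 bumps 5 from row 1; 5 bumps 7 from row 2; 7 starts row 3. P = [[1, 2, 3, 6], [4, 5], [7]].

So P = [[1, 2, 3, 6], [4, 5], [7]], Q = [[1, 3, 5, 6], [2, 4], [7]].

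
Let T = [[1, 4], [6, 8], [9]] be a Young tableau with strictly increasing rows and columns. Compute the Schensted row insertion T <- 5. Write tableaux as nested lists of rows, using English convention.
[[1, 4, 5], [6, 8], [9]]

5 is larger than every entry of row 1, so it is appended to row 1. The new tableau is [[1, 4, 5], [6, 8], [9]].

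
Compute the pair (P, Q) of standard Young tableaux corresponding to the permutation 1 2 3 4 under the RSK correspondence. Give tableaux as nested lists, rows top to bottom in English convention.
P = [[1, 2, 3, 4]], Q = [[1, 2, 3, 4]]

Insert each entry of the permutation into P by Schensted row insertion, recording in Q the position of each new cell.

Insert 1: appended to row 1. P = [[1]], Q = [[1]].
Insert 2: appended to row 1. P = [[1, 2]], Q = [[1, 2]].
Insert 3: appended to row 1. P = [[1, 2, 3]], Q = [[1, 2, 3]].
Insert 4: appended to row 1. P = [[1, 2, 3, 4]], Q = [[1, 2, 3, 4]].

So P = [[1, 2, 3, 4]], Q = [[1, 2, 3, 4]].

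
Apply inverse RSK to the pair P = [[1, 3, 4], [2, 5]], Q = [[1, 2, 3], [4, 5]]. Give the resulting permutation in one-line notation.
2 3 5 1 4

Reverse the RSK construction: for i from n down to 1, find the cell of Q containing i, remove the entry at that cell from P, and reverse-bump it up through P; the value ejected from row 1 is w(i).

Step i=5: Q has 5 at row 2, column 2; remove 5 from row 2 of P and reverse-bump: 5 enters row 1 and ejects 4. So w(5) = 4. P is now [[1, 3, 5], [2]].
Step i=4: Q has 4 at row 2, column 1; remove 2 from row 2 of P and reverse-bump: 2 enters row 1 and ejects 1. So w(4) = 1. P is now [[2, 3, 5]].
Step i=3: Q has 3 at row 1, column 3; remove that cell from P, ejecting 5. So w(3) = 5. P is now [[2, 3]].
Step i=2: Q has 2 at row 1, column 2; remove that cell from P, ejecting 3. So w(2) = 3. P is now [[2]].
Step i=1: Q has 1 at row 1, column 1; remove that cell from P, ejecting 2. So w(1) = 2. P is now [].

So w = 2 3 5 1 4.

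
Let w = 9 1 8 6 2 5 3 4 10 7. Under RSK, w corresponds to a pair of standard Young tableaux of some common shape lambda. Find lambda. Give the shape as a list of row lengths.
[5, 2, 1, 1, 1]

Row-insert each entry into an empty tableau.

After inserting 9: P = [[9]].
After inserting 1: P = [[1], [9]].
After inserting 8: P = [[1, 8], [9]].
After inserting 6: P = [[1, 6], [8], [9]].
After inserting 2: P = [[1, 2], [6], [8], [9]].
After inserting 5: P = [[1, 2, 5], [6], [8], [9]].
After inserting 3: P = [[1, 2, 3], [5], [6], [8], [9]].
After inserting 4: P = [[1, 2, 3, 4], [5], [6], [8], [9]].
After inserting 10: P = [[1, 2, 3, 4, 10], [5], [6], [8], [9]].
After inserting 7: P = [[1, 2, 3, 4, 7], [5, 10], [6], [8], [9]].

The final insertion tableau P = [[1, 2, 3, 4, 7], [5, 10], [6], [8], [9]] has shape [5, 2, 1, 1, 1].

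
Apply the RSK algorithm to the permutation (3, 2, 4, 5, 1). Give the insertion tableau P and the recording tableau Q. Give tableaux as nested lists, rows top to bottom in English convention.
Insert each entry of the permutation into P by Schensted row insertion, recording in Q the position of each new cell.

Insert 3: appended to row 1. P = [[3]].
Insert 2: 2 bumps 3 from row 1; 3 starts row 2. P = [[2], [3]].
Insert 4: appended to row 1. P = [[2, 4], [3]].
Insert 5: appended to row 1. P = [[2, 4, 5], [3]].
Insert 1: 1 bumps 2 from row 1; 2 bumps 3 from row 2; 3 starts row 3. P = [[1, 4, 5], [2], [3]].

So P = [[1, 4, 5], [2], [3]], Q = [[1, 3, 4], [2], [5]].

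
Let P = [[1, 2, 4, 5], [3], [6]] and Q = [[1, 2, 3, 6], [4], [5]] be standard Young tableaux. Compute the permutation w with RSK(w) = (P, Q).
1 3 6 4 2 5

Reverse the RSK construction: for i from n down to 1, find the cell of Q containing i, remove the entry at that cell from P, and reverse-bump it up through P; the value ejected from row 1 is w(i).

Step i=6: Q has 6 at row 1, column 4; remove that cell from P, ejecting 5. So w(6) = 5. P is now [[1, 2, 4], [3], [6]].
Step i=5: Q has 5 at row 3, column 1; remove 6 from row 3 of P and reverse-bump: 6 enters row 2 and ejects 3; 3 enters row 1 and ejects 2. So w(5) = 2. P is now [[1, 3, 4], [6]].
Step i=4: Q has 4 at row 2, column 1; remove 6 from row 2 of P and reverse-bump: 6 enters row 1 and ejects 4. So w(4) = 4. P is now [[1, 3, 6]].
Step i=3: Q has 3 at row 1, column 3; remove that cell from P, ejecting 6. So w(3) = 6. P is now [[1, 3]].
Step i=2: Q has 2 at row 1, column 2; remove that cell from P, ejecting 3. So w(2) = 3. P is now [[1]].
Step i=1: Q has 1 at row 1, column 1; remove that cell from P, ejecting 1. So w(1) = 1. P is now [].

So w = 1 3 6 4 2 5.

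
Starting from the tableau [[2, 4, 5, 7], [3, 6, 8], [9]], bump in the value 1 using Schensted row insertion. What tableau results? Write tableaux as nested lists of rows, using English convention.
In row 1, 1 replaces 2 (the leftmost entry greater than 1); 2 is bumped to row 2. In row 2, 2 replaces 3 (the leftmost entry greater than 2); 3 is bumped to row 3. In row 3, 3 replaces 9 (the leftmost entry greater than 3); 9 is bumped to row 4. 9 starts a new row 4. The new tableau is [[1, 4, 5, 7], [2, 6, 8], [3], [9]].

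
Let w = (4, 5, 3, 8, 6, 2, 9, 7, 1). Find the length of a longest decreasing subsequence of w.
4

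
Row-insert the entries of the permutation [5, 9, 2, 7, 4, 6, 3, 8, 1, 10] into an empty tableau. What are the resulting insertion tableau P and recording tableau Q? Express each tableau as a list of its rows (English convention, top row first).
P = [[1, 3, 6, 8, 10], [2, 7], [4], [5], [9]], Q = [[1, 2, 6, 8, 10], [3, 4], [5], [7], [9]]

Insert each entry of the permutation into P by Schensted row insertion, recording in Q the position of each new cell.

Insert 5: appended to row 1. P = [[5]].
Insert 9: appended to row 1. P = [[5, 9]].
Insert 2: 2 bumps 5 from row 1; 5 starts row 2. P = [[2, 9], [5]].
Insert 7: 7 bumps 9 from row 1; 9 appends to row 2. P = [[2, 7], [5, 9]].
Insert 4: 4 bumps 7 from row 1; 7 bumps 9 from row 2; 9 starts row 3. P = [[2, 4], [5, 7], [9]].
Insert 6: appended to row 1. P = [[2, 4, 6], [5, 7], [9]].
Insert 3: 3 bumps 4 from row 1; 4 bumps 5 from row 2; 5 bumps 9 from row 3; 9 starts row 4. P = [[2, 3, 6], [4, 7], [5], [9]].
Insert 8: appended to row 1. P = [[2, 3, 6, 8], [4, 7], [5], [9]].
Insert 1: 1 bumps 2 from row 1; 2 bumps 4 from row 2; 4 bumps 5 from row 3; 5 bumps 9 from row 4; 9 starts row 5. P = [[1, 3, 6, 8], [2, 7], [4], [5], [9]].
Insert 10: appended to row 1. P = [[1, 3, 6, 8, 10], [2, 7], [4], [5], [9]].

So P = [[1, 3, 6, 8, 10], [2, 7], [4], [5], [9]], Q = [[1, 2, 6, 8, 10], [3, 4], [5], [7], [9]].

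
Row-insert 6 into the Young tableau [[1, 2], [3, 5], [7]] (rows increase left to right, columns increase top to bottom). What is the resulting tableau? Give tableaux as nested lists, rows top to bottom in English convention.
[[1, 2, 6], [3, 5], [7]]

6 is larger than every entry of row 1, so it is appended to row 1. The new tableau is [[1, 2, 6], [3, 5], [7]].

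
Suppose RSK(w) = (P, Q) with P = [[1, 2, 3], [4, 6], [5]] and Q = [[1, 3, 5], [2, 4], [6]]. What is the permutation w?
Reverse the RSK construction: for i from n down to 1, find the cell of Q containing i, remove the entry at that cell from P, and reverse-bump it up through P; the value ejected from row 1 is w(i).

Step i=6: Q has 6 at row 3, column 1; remove 5 from row 3 of P and reverse-bump: 5 enters row 2 and ejects 4; 4 enters row 1 and ejects 3. So w(6) = 3. P is now [[1, 2, 4], [5, 6]].
Step i=5: Q has 5 at row 1, column 3; remove that cell from P, ejecting 4. So w(5) = 4. P is now [[1, 2], [5, 6]].
Step i=4: Q has 4 at row 2, column 2; remove 6 from row 2 of P and reverse-bump: 6 enters row 1 and ejects 2. So w(4) = 2. P is now [[1, 6], [5]].
Step i=3: Q has 3 at row 1, column 2; remove that cell from P, ejecting 6. So w(3) = 6. P is now [[1], [5]].
Step i=2: Q has 2 at row 2, column 1; remove 5 from row 2 of P and reverse-bump: 5 enters row 1 and ejects 1. So w(2) = 1. P is now [[5]].
Step i=1: Q has 1 at row 1, column 1; remove that cell from P, ejecting 5. So w(1) = 5. P is now [].

So w = 5 1 6 2 4 3.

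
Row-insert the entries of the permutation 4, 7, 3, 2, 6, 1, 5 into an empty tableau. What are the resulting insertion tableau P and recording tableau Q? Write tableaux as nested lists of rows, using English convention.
Insert each entry of the permutation into P by Schensted row insertion, recording in Q the position of each new cell.

Insert 4: appended to row 1. P = [[4]].
Insert 7: appended to row 1. P = [[4, 7]].
Insert 3: 3 bumps 4 from row 1; 4 starts row 2. P = [[3, 7], [4]].
Insert 2: 2 bumps 3 from row 1; 3 bumps 4 from row 2; 4 starts row 3. P = [[2, 7], [3], [4]].
Insert 6: 6 bumps 7 from row 1; 7 appends to row 2. P = [[2, 6], [3, 7], [4]].
Insert 1: 1 bumps 2 from row 1; 2 bumps 3 from row 2; 3 bumps 4 from row 3; 4 starts row 4. P = [[1, 6], [2, 7], [3], [4]].
Insert 5: 5 bumps 6 from row 1; 6 bumps 7 from row 2; 7 appends to row 3. P = [[1, 5], [2, 6], [3, 7], [4]].

So P = [[1, 5], [2, 6], [3, 7], [4]], Q = [[1, 2], [3, 5], [4, 7], [6]].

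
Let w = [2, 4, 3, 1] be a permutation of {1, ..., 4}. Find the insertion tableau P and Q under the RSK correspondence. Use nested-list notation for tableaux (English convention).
Insert each entry of the permutation into P by Schensted row insertion, recording in Q the position of each new cell.

Insert 2: appended to row 1. P = [[2]], Q = [[1]].
Insert 4: appended to row 1. P = [[2, 4]], Q = [[1, 2]].
Insert 3: 3 bumps 4 from row 1; 4 starts row 2. P = [[2, 3], [4]], Q = [[1, 2], [3]].
Insert 1: 1 bumps 2 from row 1; 2 bumps 4 from row 2; 4 starts row 3. P = [[1, 3], [2], [4]], Q = [[1, 2], [3], [4]].

So P = [[1, 3], [2], [4]], Q = [[1, 2], [3], [4]].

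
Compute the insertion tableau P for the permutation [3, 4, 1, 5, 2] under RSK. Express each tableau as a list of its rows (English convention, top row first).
P = [[1, 2, 5], [3, 4]]

Insert 3: appended to row 1. P = [[3]].
Insert 4: appended to row 1. P = [[3, 4]].
Insert 1: 1 bumps 3 from row 1; 3 starts row 2. P = [[1, 4], [3]].
Insert 5: appended to row 1. P = [[1, 4, 5], [3]].
Insert 2: 2 bumps 4 from row 1; 4 appends to row 2. P = [[1, 2, 5], [3, 4]].

So P = [[1, 2, 5], [3, 4]].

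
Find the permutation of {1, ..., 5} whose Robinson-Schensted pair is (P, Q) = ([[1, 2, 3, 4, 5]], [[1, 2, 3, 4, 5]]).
Reverse RSK: for i = n, n-1, ..., 1, locate i in Q, remove the corresponding corner cell from P, and reverse-bump its entry up through P; the value ejected from row 1 is w(i).

So w = 1 2 3 4 5.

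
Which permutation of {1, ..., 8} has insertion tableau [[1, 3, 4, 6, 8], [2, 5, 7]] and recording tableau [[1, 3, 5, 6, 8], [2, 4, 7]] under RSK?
Reverse RSK: for i = n, n-1, ..., 1, locate i in Q, remove the corresponding corner cell from P, and reverse-bump its entry up through P; the value ejected from row 1 is w(i).

So w = 2 1 5 3 4 7 6 8.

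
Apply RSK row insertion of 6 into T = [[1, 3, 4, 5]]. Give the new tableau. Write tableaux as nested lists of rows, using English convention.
[[1, 3, 4, 5, 6]]

6 is larger than every entry of row 1, so it is appended to row 1. The new tableau is [[1, 3, 4, 5, 6]].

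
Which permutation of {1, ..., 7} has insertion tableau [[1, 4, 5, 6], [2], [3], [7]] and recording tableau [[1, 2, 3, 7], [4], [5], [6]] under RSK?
Reverse the RSK construction: for i from n down to 1, find the cell of Q containing i, remove the entry at that cell from P, and reverse-bump it up through P; the value ejected from row 1 is w(i).

Step i=7: Q has 7 at row 1, column 4; remove that cell from P, ejecting 6. So w(7) = 6. P is now [[1, 4, 5], [2], [3], [7]].
Step i=6: Q has 6 at row 4, column 1; remove 7 from row 4 of P and reverse-bump: 7 enters row 3 and ejects 3; 3 enters row 2 and ejects 2; 2 enters row 1 and ejects 1. So w(6) = 1. P is now [[2, 4, 5], [3], [7]].
Step i=5: Q has 5 at row 3, column 1; remove 7 from row 3 of P and reverse-bump: 7 enters row 2 and ejects 3; 3 enters row 1 and ejects 2. So w(5) = 2. P is now [[3, 4, 5], [7]].
Step i=4: Q has 4 at row 2, column 1; remove 7 from row 2 of P and reverse-bump: 7 enters row 1 and ejects 5. So w(4) = 5. P is now [[3, 4, 7]].
Step i=3: Q has 3 at row 1, column 3; remove that cell from P, ejecting 7. So w(3) = 7. P is now [[3, 4]].
Step i=2: Q has 2 at row 1, column 2; remove that cell from P, ejecting 4. So w(2) = 4. P is now [[3]].
Step i=1: Q has 1 at row 1, column 1; remove that cell from P, ejecting 3. So w(1) = 3. P is now [].

So w = 3 4 7 5 2 1 6.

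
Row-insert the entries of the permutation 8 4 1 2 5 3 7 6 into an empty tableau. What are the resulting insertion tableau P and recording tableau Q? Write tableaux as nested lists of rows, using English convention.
P = [[1, 2, 3, 6], [4, 5, 7], [8]], Q = [[1, 4, 5, 7], [2, 6, 8], [3]]

Insert each entry of the permutation into P by Schensted row insertion, recording in Q the position of each new cell.

Insert 8: appended to row 1. P = [[8]].
Insert 4: 4 bumps 8 from row 1; 8 starts row 2. P = [[4], [8]].
Insert 1: 1 bumps 4 from row 1; 4 bumps 8 from row 2; 8 starts row 3. P = [[1], [4], [8]].
Insert 2: appended to row 1. P = [[1, 2], [4], [8]].
Insert 5: appended to row 1. P = [[1, 2, 5], [4], [8]].
Insert 3: 3 bumps 5 from row 1; 5 appends to row 2. P = [[1, 2, 3], [4, 5], [8]].
Insert 7: appended to row 1. P = [[1, 2, 3, 7], [4, 5], [8]].
Insert 6: 6 bumps 7 from row 1; 7 appends to row 2. P = [[1, 2, 3, 6], [4, 5, 7], [8]].

So P = [[1, 2, 3, 6], [4, 5, 7], [8]], Q = [[1, 4, 5, 7], [2, 6, 8], [3]].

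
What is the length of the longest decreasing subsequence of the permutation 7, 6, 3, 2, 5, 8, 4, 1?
5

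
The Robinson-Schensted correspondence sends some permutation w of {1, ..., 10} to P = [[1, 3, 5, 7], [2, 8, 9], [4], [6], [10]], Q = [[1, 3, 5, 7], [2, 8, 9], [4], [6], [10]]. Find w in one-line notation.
Reverse RSK: for i = n, n-1, ..., 1, locate i in Q, remove the corresponding corner cell from P, and reverse-bump its entry up through P; the value ejected from row 1 is w(i).

So w = 10 2 6 4 8 3 9 5 7 1.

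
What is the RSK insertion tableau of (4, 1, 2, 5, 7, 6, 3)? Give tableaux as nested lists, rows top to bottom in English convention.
Insert 4: appended to row 1. P = [[4]].
Insert 1: 1 bumps 4 from row 1; 4 starts row 2. P = [[1], [4]].
Insert 2: appended to row 1. P = [[1, 2], [4]].
Insert 5: appended to row 1. P = [[1, 2, 5], [4]].
Insert 7: appended to row 1. P = [[1, 2, 5, 7], [4]].
Insert 6: 6 bumps 7 from row 1; 7 appends to row 2. P = [[1, 2, 5, 6], [4, 7]].
Insert 3: 3 bumps 5 from row 1; 5 bumps 7 from row 2; 7 starts row 3. P = [[1, 2, 3, 6], [4, 5], [7]].

So P = [[1, 2, 3, 6], [4, 5], [7]].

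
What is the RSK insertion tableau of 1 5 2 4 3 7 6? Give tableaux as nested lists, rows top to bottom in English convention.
Insert 1: appended to row 1. P = [[1]].
Insert 5: appended to row 1. P = [[1, 5]].
Insert 2: 2 bumps 5 from row 1; 5 starts row 2. P = [[1, 2], [5]].
Insert 4: appended to row 1. P = [[1, 2, 4], [5]].
Insert 3: 3 bumps 4 from row 1; 4 bumps 5 from row 2; 5 starts row 3. P = [[1, 2, 3], [4], [5]].
Insert 7: appended to row 1. P = [[1, 2, 3, 7], [4], [5]].
Insert 6: 6 bumps 7 from row 1; 7 appends to row 2. P = [[1, 2, 3, 6], [4, 7], [5]].

So P = [[1, 2, 3, 6], [4, 7], [5]].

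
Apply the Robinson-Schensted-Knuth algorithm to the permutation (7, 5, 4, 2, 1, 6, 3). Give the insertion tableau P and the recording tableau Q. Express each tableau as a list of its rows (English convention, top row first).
P = [[1, 3], [2, 6], [4], [5], [7]], Q = [[1, 6], [2, 7], [3], [4], [5]]

Insert each entry of the permutation into P by Schensted row insertion, recording in Q the position of each new cell.

Insert 7: appended to row 1. P = [[7]].
Insert 5: 5 bumps 7 from row 1; 7 starts row 2. P = [[5], [7]].
Insert 4: 4 bumps 5 from row 1; 5 bumps 7 from row 2; 7 starts row 3. P = [[4], [5], [7]].
Insert 2: 2 bumps 4 from row 1; 4 bumps 5 from row 2; 5 bumps 7 from row 3; 7 starts row 4. P = [[2], [4], [5], [7]].
Insert 1: 1 bumps 2 from row 1; 2 bumps 4 from row 2; 4 bumps 5 from row 3; 5 bumps 7 from row 4; 7 starts row 5. P = [[1], [2], [4], [5], [7]].
Insert 6: appended to row 1. P = [[1, 6], [2], [4], [5], [7]].
Insert 3: 3 bumps 6 from row 1; 6 appends to row 2. P = [[1, 3], [2, 6], [4], [5], [7]].

So P = [[1, 3], [2, 6], [4], [5], [7]], Q = [[1, 6], [2, 7], [3], [4], [5]].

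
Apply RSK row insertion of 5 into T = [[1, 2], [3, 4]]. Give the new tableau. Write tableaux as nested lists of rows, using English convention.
5 is larger than every entry of row 1, so it is appended to row 1. The new tableau is [[1, 2, 5], [3, 4]].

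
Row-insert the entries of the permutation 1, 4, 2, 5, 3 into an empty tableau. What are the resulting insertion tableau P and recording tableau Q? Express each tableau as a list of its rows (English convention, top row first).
P = [[1, 2, 3], [4, 5]], Q = [[1, 2, 4], [3, 5]]

Insert each entry of the permutation into P by Schensted row insertion, recording in Q the position of each new cell.

After inserting 1: P = [[1]].
After inserting 4: P = [[1, 4]].
After inserting 2: P = [[1, 2], [4]].
After inserting 5: P = [[1, 2, 5], [4]].
After inserting 3: P = [[1, 2, 3], [4, 5]].

So P = [[1, 2, 3], [4, 5]], Q = [[1, 2, 4], [3, 5]].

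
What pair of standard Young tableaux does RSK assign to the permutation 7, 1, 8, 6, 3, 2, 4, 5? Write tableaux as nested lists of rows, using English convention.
Insert each entry of the permutation into P by Schensted row insertion, recording in Q the position of each new cell.

Insert 7: appended to row 1. P = [[7]].
Insert 1: 1 bumps 7 from row 1; 7 starts row 2. P = [[1], [7]].
Insert 8: appended to row 1. P = [[1, 8], [7]].
Insert 6: 6 bumps 8 from row 1; 8 appends to row 2. P = [[1, 6], [7, 8]].
Insert 3: 3 bumps 6 from row 1; 6 bumps 7 from row 2; 7 starts row 3. P = [[1, 3], [6, 8], [7]].
Insert 2: 2 bumps 3 from row 1; 3 bumps 6 from row 2; 6 bumps 7 from row 3; 7 starts row 4. P = [[1, 2], [3, 8], [6], [7]].
Insert 4: appended to row 1. P = [[1, 2, 4], [3, 8], [6], [7]].
Insert 5: appended to row 1. P = [[1, 2, 4, 5], [3, 8], [6], [7]].

So P = [[1, 2, 4, 5], [3, 8], [6], [7]], Q = [[1, 3, 7, 8], [2, 4], [5], [6]].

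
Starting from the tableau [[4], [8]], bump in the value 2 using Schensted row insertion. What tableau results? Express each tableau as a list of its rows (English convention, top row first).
[[2], [4], [8]]

In row 1, 2 replaces 4 (the leftmost entry greater than 2); 4 is bumped to row 2. In row 2, 4 replaces 8 (the leftmost entry greater than 4); 8 is bumped to row 3. 8 starts a new row 3. The new tableau is [[2], [4], [8]].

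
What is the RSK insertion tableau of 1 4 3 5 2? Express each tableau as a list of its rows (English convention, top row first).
Insert 1: appended to row 1. P = [[1]].
Insert 4: appended to row 1. P = [[1, 4]].
Insert 3: 3 bumps 4 from row 1; 4 starts row 2. P = [[1, 3], [4]].
Insert 5: appended to row 1. P = [[1, 3, 5], [4]].
Insert 2: 2 bumps 3 from row 1; 3 bumps 4 from row 2; 4 starts row 3. P = [[1, 2, 5], [3], [4]].

So P = [[1, 2, 5], [3], [4]].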